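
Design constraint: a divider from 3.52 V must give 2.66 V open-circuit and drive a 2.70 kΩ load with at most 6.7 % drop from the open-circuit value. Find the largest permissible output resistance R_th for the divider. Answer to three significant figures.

R_th ≤ 194 Ω

Loading drop = R_th/(R_th + R_L) ≤ 0.0670, so R_th ≤ R_L · ε/(1−ε) = 2.70 kΩ × 0.0670/0.9330 = 194 Ω.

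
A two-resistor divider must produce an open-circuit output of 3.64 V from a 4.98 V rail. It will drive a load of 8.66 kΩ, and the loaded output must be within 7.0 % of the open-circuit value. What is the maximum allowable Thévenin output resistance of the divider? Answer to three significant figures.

Loading drop = R_th/(R_th + R_L) ≤ 0.0700, so R_th ≤ R_L · ε/(1−ε) = 8.66 kΩ × 0.0700/0.9300 = 652 Ω.
(Any R1, R2 with R2/(R1+R2) = 0.731 and R1‖R2 ≤ 652 Ω will meet the spec.)

R_th ≤ 652 Ω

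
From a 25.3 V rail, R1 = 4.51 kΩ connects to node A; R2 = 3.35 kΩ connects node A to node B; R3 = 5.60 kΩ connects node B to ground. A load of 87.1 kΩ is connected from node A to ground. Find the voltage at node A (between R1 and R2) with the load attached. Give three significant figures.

V ≈ 16.3 V

Below node A the series string R2+R3 = 8.950 kΩ sits in parallel with the 87.1 kΩ load: 8.116 kΩ.
V_A = 25.3 × 8.116/(4.51 + 8.116) = 16.3 V.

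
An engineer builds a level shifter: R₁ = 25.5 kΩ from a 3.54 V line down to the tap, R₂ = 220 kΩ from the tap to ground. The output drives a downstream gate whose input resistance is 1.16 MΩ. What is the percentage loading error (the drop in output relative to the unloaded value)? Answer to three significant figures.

The divider's output (Thévenin) resistance is R₁‖R₂ = 22.85 kΩ.
Fractional drop under load = R_th/(R_th + R_L) = 22.85 / (22.85 + 1160) = 0.01932.
So the output falls by 1.93 %.

1.93 %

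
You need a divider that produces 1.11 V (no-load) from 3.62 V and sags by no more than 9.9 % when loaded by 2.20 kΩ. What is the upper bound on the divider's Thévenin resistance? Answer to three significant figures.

Loading drop = R_th/(R_th + R_L) ≤ 0.0990, so R_th ≤ R_L · ε/(1−ε) = 2.20 kΩ × 0.0990/0.9010 = 242 Ω.
(Any R1, R2 with R2/(R1+R2) = 0.307 and R1‖R2 ≤ 242 Ω will meet the spec.)

R_th ≤ 242 Ω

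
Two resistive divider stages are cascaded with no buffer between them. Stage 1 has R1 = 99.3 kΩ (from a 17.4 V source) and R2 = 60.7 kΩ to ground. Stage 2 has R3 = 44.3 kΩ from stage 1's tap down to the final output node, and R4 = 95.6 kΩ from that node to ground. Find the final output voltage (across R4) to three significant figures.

V_out ≈ 3.55 V

Stage 2 presents R3+R4 = 139.9 kΩ as a load on stage 1's tap.
Stage 1's lower leg becomes R2‖(R3+R4) = 42.33 kΩ, so V_mid = 17.4 × 42.33/141.6 = 5.201 V.
Stage 2 is itself unloaded: V_out = V_mid × R4/(R3+R4) = 5.201 × 95.6/139.9 = 3.55 V.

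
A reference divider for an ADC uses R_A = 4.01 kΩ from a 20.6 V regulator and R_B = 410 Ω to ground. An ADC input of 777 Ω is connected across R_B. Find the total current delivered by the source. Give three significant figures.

R_B‖R_L = 268.4 Ω, so the source sees R_A + R_B‖R_L = 4278 Ω.
I = 20.6 V / 4278 Ω = 4.81 mA.

I ≈ 4.81 mA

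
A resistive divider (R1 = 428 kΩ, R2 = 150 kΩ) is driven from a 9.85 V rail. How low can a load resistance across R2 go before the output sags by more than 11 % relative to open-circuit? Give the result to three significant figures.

Output resistance R_th = R1‖R2 = (428 × 150)/578.0 = 111.1 kΩ.
The fractional drop is R_th/(R_th + R_L); requiring this ≤ 0.110 gives R_L ≥ R_th(1/0.110 − 1) = 111.1 × 8.091 = 899 kΩ.

R_L(min) ≈ 899 kΩ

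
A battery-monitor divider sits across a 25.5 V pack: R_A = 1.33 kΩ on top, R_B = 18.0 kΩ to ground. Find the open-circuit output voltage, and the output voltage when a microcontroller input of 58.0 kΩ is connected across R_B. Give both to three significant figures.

Open-circuit: V = 25.5 × 18.0/(1.33 + 18.0) = 23.7 V.
With the load, R_B becomes R_B‖R_L = 13.74 kΩ, so V = 25.5 × 13.74/15.07 = 23.2 V.

Unloaded: 23.7 V; loaded: 23.2 V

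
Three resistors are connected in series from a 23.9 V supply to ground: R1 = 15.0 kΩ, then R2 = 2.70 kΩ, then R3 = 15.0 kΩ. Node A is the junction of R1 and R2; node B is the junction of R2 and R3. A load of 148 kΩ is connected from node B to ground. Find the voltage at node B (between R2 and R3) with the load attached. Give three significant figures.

At node B, R3 is in parallel with the load: R3‖R_L = 13.62 kΩ.
Below node A the resistance is R2 + (R3‖R_L) = 16.32 kΩ, so V_A = 23.9 × 16.32/31.32 = 12.45 V.
Then V_B = V_A × (R3‖R_L)/(R2 + R3‖R_L) = 12.45 × 13.62/16.32 = 10.4 V.

V ≈ 10.4 V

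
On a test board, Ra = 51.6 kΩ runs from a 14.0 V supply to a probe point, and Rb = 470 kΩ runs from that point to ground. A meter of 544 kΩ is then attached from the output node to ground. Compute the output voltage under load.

V_out ≈ 11.6 V

The load sits in parallel with Rb: Rb‖R_L = (470 × 544) / (470 + 544) = 252.1 kΩ.
V_out = 14.0 × 252.1 / (51.6 + 252.1) = 14.0 × 252.1/303.7 = 11.6 V.
(Unloaded it would have been 12.6 V.)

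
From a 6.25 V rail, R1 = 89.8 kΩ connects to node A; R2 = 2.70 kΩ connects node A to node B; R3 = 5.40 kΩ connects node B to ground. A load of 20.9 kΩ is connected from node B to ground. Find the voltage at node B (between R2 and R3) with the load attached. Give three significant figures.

V ≈ 0.277 V

At node B, R3 is in parallel with the load: R3‖R_L = 4.291 kΩ.
Below node A the resistance is R2 + (R3‖R_L) = 6.991 kΩ, so V_A = 6.25 × 6.991/96.79 = 0.4514 V.
Then V_B = V_A × (R3‖R_L)/(R2 + R3‖R_L) = 0.4514 × 4.291/6.991 = 0.277 V.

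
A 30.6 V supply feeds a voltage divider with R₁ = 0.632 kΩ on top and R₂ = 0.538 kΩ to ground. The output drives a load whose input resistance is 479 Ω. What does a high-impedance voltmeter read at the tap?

The load sits in parallel with R₂: R₂‖R_L = (538 × 479) / (538 + 479) = 253.4 Ω.
V_out = 30.6 × 253.4 / (632 + 253.4) = 30.6 × 253.4/885.4 = 8.76 V.

V_out ≈ 8.76 V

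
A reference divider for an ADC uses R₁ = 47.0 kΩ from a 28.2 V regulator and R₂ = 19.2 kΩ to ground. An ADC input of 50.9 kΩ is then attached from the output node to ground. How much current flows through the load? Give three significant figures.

R₂‖R_L = 13.94 kΩ; V_out = 28.2 × 13.94/60.94 = 6.451 V.
I_L = V_out / R_L = 6.451 / 50.9 kΩ = 0.127 mA.

I_L ≈ 0.127 mA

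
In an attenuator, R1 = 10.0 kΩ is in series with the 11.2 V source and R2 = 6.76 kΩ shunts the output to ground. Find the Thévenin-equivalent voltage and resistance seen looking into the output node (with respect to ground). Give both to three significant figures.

V_th is the open-circuit tap voltage: 11.2 × 6.76/(10.0 + 6.76) = 4.52 V.
With the supply zeroed, R1 and R2 appear in parallel from the tap: R_th = R1‖R2 = (10.0 × 6.76)/16.76 = 4.03 kΩ.

V_th = 4.52 V, R_th = 4.03 kΩ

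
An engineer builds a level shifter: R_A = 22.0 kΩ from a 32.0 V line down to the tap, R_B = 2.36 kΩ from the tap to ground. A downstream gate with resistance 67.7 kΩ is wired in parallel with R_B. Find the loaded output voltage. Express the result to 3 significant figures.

V_out ≈ 3.01 V

The load sits in parallel with R_B: R_B‖R_L = (2.36 × 67.7) / (2.36 + 67.7) = 2.281 kΩ.
V_out = 32.0 × 2.281 / (22.0 + 2.281) = 32.0 × 2.281/24.28 = 3.01 V.
(Unloaded it would have been 3.10 V.)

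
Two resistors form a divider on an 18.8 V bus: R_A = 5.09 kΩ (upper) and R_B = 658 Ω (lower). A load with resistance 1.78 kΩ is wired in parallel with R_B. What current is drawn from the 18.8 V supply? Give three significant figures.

I ≈ 3.37 mA

R_B‖R_L = 480.4 Ω, so the source sees R_A + R_B‖R_L = 5570 Ω.
I = 18.8 V / 5570 Ω = 3.37 mA.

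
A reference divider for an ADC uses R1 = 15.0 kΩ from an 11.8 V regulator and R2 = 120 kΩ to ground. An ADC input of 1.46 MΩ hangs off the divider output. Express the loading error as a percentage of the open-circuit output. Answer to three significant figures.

0.905 %

The divider's output (Thévenin) resistance is R1‖R2 = 13.33 kΩ.
Fractional drop under load = R_th/(R_th + R_L) = 13.33 / (13.33 + 1460) = 0.009050.
So the output falls by 0.905 %.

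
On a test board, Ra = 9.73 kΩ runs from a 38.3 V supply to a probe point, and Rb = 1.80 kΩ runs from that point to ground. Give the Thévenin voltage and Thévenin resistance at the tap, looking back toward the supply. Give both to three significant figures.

V_th = 5.98 V, R_th = 1.52 kΩ

V_th is the open-circuit tap voltage: 38.3 × 1.80/(9.73 + 1.80) = 5.98 V.
With the supply zeroed, Ra and Rb appear in parallel from the tap: R_th = Ra‖Rb = (9.73 × 1.80)/11.53 = 1.52 kΩ.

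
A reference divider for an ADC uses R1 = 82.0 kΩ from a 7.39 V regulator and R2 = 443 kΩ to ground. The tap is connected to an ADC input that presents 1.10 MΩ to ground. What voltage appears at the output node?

The load sits in parallel with R2: R2‖R_L = (443 × 1100) / (443 + 1100) = 315.8 kΩ.
V_out = 7.39 × 315.8 / (82.0 + 315.8) = 7.39 × 315.8/397.8 = 5.87 V.
(Unloaded it would have been 6.24 V.)

V_out ≈ 5.87 V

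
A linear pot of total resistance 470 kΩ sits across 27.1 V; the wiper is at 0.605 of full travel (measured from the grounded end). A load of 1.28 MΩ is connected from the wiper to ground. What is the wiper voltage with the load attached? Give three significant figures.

V ≈ 15.1 V

The wiper splits the pot into (1−α)R = 185.7 kΩ above and αR = 284.4 kΩ below.
Lower section ‖ load = 232.7 kΩ.
V_wiper = 27.1 × 232.7/(185.7 + 232.7) = 15.1 V.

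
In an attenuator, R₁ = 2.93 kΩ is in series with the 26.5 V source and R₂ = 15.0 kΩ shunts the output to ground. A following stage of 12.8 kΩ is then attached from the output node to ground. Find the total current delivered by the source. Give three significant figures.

I ≈ 2.69 mA

R₂‖R_L = 6.906 kΩ, so the source sees R₁ + R₂‖R_L = 9.836 kΩ.
I = 26.5 V / 9.836 kΩ = 2.69 mA.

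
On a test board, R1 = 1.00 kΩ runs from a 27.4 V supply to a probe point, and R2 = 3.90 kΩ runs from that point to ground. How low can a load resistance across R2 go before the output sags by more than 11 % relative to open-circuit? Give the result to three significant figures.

R_L(min) ≈ 6.44 kΩ

Output resistance R_th = R1‖R2 = (1000 × 3900)/4900 = 795.9 Ω.
The fractional drop is R_th/(R_th + R_L); requiring this ≤ 0.110 gives R_L ≥ R_th(1/0.110 − 1) = 795.9 × 8.091 = 6.44 kΩ.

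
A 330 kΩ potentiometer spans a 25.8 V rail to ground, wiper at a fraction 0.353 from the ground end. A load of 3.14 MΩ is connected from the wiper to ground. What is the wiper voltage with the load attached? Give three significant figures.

The wiper splits the pot into (1−α)R = 213.5 kΩ above and αR = 116.5 kΩ below.
Lower section ‖ load = 112.3 kΩ.
V_wiper = 25.8 × 112.3/(213.5 + 112.3) = 8.89 V.

V ≈ 8.89 V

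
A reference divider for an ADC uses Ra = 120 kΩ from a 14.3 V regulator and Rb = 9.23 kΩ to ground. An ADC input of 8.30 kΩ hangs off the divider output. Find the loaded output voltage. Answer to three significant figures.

The load sits in parallel with Rb: Rb‖R_L = (9.23 × 8.30) / (9.23 + 8.30) = 4.370 kΩ.
V_out = 14.3 × 4.370 / (120 + 4.370) = 14.3 × 4.370/124.4 = 0.502 V.

V_out ≈ 0.502 V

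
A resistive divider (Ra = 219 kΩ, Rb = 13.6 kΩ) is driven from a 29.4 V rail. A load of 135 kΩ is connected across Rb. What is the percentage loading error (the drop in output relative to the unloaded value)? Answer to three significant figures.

8.66 %

The divider's output (Thévenin) resistance is Ra‖Rb = 12.80 kΩ.
Fractional drop under load = R_th/(R_th + R_L) = 12.80 / (12.80 + 135) = 0.08663.
So the output falls by 8.66 %.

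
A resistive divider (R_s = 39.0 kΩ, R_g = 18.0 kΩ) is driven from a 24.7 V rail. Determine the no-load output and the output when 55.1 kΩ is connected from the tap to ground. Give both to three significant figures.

Unloaded: 7.80 V; loaded: 6.38 V

Open-circuit: V = 24.7 × 18.0/(39.0 + 18.0) = 7.80 V.
With the load, R_g becomes R_g‖R_L = 13.57 kΩ, so V = 24.7 × 13.57/52.57 = 6.38 V.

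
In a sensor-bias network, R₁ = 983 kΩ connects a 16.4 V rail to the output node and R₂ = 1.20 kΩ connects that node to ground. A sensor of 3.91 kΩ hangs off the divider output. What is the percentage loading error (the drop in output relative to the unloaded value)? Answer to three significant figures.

The divider's output (Thévenin) resistance is R₁‖R₂ = 1.199 kΩ.
Fractional drop under load = R_th/(R_th + R_L) = 1.199 / (1.199 + 3.91) = 0.2346.
So the output falls by 23.5 %.

23.5 %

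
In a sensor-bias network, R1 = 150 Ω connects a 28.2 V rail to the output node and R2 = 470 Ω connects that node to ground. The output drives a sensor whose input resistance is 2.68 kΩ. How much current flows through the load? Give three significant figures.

I_L ≈ 7.65 mA

R2‖R_L = 399.9 Ω; V_out = 28.2 × 399.9/549.9 = 20.51 V.
I_L = V_out / R_L = 20.51 / 2.68 kΩ = 7.65 mA.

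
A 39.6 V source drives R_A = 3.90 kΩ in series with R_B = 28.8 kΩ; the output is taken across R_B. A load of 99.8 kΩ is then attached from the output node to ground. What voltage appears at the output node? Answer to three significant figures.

The load sits in parallel with R_B: R_B‖R_L = (28.8 × 99.8) / (28.8 + 99.8) = 22.35 kΩ.
V_out = 39.6 × 22.35 / (3.90 + 22.35) = 39.6 × 22.35/26.25 = 33.7 V.

V_out ≈ 33.7 V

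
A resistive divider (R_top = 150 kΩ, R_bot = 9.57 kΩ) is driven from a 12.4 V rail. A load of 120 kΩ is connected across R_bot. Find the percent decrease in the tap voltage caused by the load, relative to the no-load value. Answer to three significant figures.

The divider's output (Thévenin) resistance is R_top‖R_bot = 8.996 kΩ.
Fractional drop under load = R_th/(R_th + R_L) = 8.996 / (8.996 + 120) = 0.06974.
So the output falls by 6.97 %.

6.97 %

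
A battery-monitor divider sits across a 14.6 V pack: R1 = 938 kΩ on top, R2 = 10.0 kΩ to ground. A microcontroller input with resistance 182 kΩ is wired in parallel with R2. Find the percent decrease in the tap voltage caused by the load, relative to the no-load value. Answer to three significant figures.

5.16 %

The divider's output (Thévenin) resistance is R1‖R2 = 9.895 kΩ.
Fractional drop under load = R_th/(R_th + R_L) = 9.895 / (9.895 + 182) = 0.05156.
So the output falls by 5.16 %.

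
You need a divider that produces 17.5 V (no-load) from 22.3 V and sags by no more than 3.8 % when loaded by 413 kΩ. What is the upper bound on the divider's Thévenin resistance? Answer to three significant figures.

R_th ≤ 16.3 kΩ

Loading drop = R_th/(R_th + R_L) ≤ 0.0380, so R_th ≤ R_L · ε/(1−ε) = 413 kΩ × 0.0380/0.9620 = 16.3 kΩ.
(Any R1, R2 with R2/(R1+R2) = 0.785 and R1‖R2 ≤ 16.3 kΩ will meet the spec.)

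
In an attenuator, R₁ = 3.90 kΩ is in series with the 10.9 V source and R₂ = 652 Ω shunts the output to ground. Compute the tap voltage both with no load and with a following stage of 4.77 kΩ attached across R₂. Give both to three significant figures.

Unloaded: 1.56 V; loaded: 1.40 V

Open-circuit: V = 10.9 × 652/(3900 + 652) = 1.56 V.
With the load, R₂ becomes R₂‖R_L = 573.6 Ω, so V = 10.9 × 573.6/4474 = 1.40 V.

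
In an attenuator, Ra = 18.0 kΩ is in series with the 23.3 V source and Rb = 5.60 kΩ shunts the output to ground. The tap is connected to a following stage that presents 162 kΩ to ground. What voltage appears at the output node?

V_out ≈ 5.39 V

The load sits in parallel with Rb: Rb‖R_L = (5.60 × 162) / (5.60 + 162) = 5.413 kΩ.
V_out = 23.3 × 5.413 / (18.0 + 5.413) = 23.3 × 5.413/23.41 = 5.39 V.
(Unloaded it would have been 5.53 V.)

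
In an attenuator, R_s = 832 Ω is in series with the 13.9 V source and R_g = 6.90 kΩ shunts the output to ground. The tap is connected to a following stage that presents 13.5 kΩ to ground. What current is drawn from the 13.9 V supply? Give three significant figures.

I ≈ 2.57 mA

R_g‖R_L = 4566 Ω, so the source sees R_s + R_g‖R_L = 5398 Ω.
I = 13.9 V / 5398 Ω = 2.57 mA.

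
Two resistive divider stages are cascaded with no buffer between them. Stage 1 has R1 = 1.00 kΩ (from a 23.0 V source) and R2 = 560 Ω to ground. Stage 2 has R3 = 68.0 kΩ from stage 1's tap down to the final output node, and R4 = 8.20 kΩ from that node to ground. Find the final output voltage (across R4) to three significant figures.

Stage 2 presents R3+R4 = 76200 Ω as a load on stage 1's tap.
Stage 1's lower leg becomes R2‖(R3+R4) = 555.9 Ω, so V_mid = 23.0 × 555.9/1556 = 8.218 V.
Stage 2 is itself unloaded: V_out = V_mid × R4/(R3+R4) = 8.218 × 8200/76200 = 0.884 V.

V_out ≈ 0.884 V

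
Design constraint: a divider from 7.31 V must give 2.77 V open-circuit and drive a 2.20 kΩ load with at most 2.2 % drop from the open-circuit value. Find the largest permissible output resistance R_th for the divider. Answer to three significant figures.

R_th ≤ 49.5 Ω

Loading drop = R_th/(R_th + R_L) ≤ 0.0220, so R_th ≤ R_L · ε/(1−ε) = 2.20 kΩ × 0.0220/0.9780 = 49.5 Ω.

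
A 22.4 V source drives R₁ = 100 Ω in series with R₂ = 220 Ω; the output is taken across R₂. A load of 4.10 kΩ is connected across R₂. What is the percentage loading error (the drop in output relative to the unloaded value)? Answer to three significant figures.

1.65 %

The divider's output (Thévenin) resistance is R₁‖R₂ = 68.75 Ω.
Fractional drop under load = R_th/(R_th + R_L) = 68.75 / (68.75 + 4100) = 0.01649.
So the output falls by 1.65 %.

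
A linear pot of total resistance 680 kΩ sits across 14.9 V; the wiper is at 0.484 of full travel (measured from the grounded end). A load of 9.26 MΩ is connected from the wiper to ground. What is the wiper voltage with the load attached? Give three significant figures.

V ≈ 7.08 V

The wiper splits the pot into (1−α)R = 350.9 kΩ above and αR = 329.1 kΩ below.
Lower section ‖ load = 317.8 kΩ.
V_wiper = 14.9 × 317.8/(350.9 + 317.8) = 7.08 V.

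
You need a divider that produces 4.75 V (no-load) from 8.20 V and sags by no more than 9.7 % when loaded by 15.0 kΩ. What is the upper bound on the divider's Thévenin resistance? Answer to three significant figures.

Loading drop = R_th/(R_th + R_L) ≤ 0.0970, so R_th ≤ R_L · ε/(1−ε) = 15.0 kΩ × 0.0970/0.9030 = 1.61 kΩ.
(Any R1, R2 with R2/(R1+R2) = 0.579 and R1‖R2 ≤ 1.61 kΩ will meet the spec.)

R_th ≤ 1.61 kΩ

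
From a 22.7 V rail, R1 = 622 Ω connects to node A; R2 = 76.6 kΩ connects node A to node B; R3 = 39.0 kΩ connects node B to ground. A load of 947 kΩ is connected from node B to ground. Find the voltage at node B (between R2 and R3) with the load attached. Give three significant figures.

At node B, R3 is in parallel with the load: R3‖R_L = 37460 Ω.
Below node A the resistance is R2 + (R3‖R_L) = 114100 Ω, so V_A = 22.7 × 114100/114700 = 22.58 V.
Then V_B = V_A × (R3‖R_L)/(R2 + R3‖R_L) = 22.58 × 37460/114100 = 7.41 V.

V ≈ 7.41 V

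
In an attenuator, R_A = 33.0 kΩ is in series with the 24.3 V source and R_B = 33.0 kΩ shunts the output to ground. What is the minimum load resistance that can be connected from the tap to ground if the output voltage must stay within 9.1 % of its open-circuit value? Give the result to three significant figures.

R_L(min) ≈ 165 kΩ

Output resistance R_th = R_A‖R_B = (33.0 × 33.0)/66.00 = 16.50 kΩ.
The fractional drop is R_th/(R_th + R_L); requiring this ≤ 0.0910 gives R_L ≥ R_th(1/0.0910 − 1) = 16.50 × 9.989 = 165 kΩ.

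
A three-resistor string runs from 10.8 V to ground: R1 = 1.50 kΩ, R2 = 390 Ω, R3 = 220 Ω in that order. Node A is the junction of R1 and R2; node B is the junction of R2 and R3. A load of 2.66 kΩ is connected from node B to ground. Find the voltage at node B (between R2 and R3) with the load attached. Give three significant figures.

V ≈ 1.05 V

At node B, R3 is in parallel with the load: R3‖R_L = 203.2 Ω.
Below node A the resistance is R2 + (R3‖R_L) = 593.2 Ω, so V_A = 10.8 × 593.2/2093 = 3.061 V.
Then V_B = V_A × (R3‖R_L)/(R2 + R3‖R_L) = 3.061 × 203.2/593.2 = 1.05 V.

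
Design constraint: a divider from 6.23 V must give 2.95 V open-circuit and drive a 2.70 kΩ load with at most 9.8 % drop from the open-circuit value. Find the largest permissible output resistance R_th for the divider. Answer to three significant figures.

R_th ≤ 293 Ω

Loading drop = R_th/(R_th + R_L) ≤ 0.0980, so R_th ≤ R_L · ε/(1−ε) = 2.70 kΩ × 0.0980/0.9020 = 293 Ω.
(Any R1, R2 with R2/(R1+R2) = 0.474 and R1‖R2 ≤ 293 Ω will meet the spec.)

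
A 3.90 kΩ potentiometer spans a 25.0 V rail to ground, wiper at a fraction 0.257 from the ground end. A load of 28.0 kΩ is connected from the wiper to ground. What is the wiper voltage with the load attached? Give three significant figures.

The wiper splits the pot into (1−α)R = 2.898 kΩ above and αR = 1.002 kΩ below.
Lower section ‖ load = 0.9677 kΩ.
V_wiper = 25.0 × 0.9677/(2.898 + 0.9677) = 6.26 V.

V ≈ 6.26 V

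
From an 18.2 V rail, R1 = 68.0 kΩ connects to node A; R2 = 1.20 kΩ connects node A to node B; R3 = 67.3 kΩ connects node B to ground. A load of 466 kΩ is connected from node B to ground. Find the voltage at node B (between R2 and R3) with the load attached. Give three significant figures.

V ≈ 8.36 V

At node B, R3 is in parallel with the load: R3‖R_L = 58.81 kΩ.
Below node A the resistance is R2 + (R3‖R_L) = 60.01 kΩ, so V_A = 18.2 × 60.01/128.0 = 8.532 V.
Then V_B = V_A × (R3‖R_L)/(R2 + R3‖R_L) = 8.532 × 58.81/60.01 = 8.36 V.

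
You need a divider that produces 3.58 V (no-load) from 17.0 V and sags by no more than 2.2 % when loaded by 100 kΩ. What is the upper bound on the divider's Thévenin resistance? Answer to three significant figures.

R_th ≤ 2.25 kΩ

Loading drop = R_th/(R_th + R_L) ≤ 0.0220, so R_th ≤ R_L · ε/(1−ε) = 100 kΩ × 0.0220/0.9780 = 2.25 kΩ.
(Any R1, R2 with R2/(R1+R2) = 0.211 and R1‖R2 ≤ 2.25 kΩ will meet the spec.)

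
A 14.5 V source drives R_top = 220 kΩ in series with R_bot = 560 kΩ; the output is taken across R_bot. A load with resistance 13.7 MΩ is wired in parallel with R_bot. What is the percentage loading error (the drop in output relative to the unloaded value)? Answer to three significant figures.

1.14 %

The divider's output (Thévenin) resistance is R_top‖R_bot = 157.9 kΩ.
Fractional drop under load = R_th/(R_th + R_L) = 157.9 / (157.9 + 13700) = 0.01140.
So the output falls by 1.14 %.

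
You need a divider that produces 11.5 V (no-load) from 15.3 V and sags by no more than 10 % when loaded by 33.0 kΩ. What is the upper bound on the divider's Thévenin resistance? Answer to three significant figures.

Loading drop = R_th/(R_th + R_L) ≤ 0.100, so R_th ≤ R_L · ε/(1−ε) = 33.0 kΩ × 0.100/0.9000 = 3.67 kΩ.
(Any R1, R2 with R2/(R1+R2) = 0.752 and R1‖R2 ≤ 3.67 kΩ will meet the spec.)

R_th ≤ 3.67 kΩ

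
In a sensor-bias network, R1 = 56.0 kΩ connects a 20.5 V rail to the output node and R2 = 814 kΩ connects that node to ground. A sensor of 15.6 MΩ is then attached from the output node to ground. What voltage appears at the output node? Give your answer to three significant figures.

The load sits in parallel with R2: R2‖R_L = (814 × 15600) / (814 + 15600) = 773.6 kΩ.
V_out = 20.5 × 773.6 / (56.0 + 773.6) = 20.5 × 773.6/829.6 = 19.1 V.

V_out ≈ 19.1 V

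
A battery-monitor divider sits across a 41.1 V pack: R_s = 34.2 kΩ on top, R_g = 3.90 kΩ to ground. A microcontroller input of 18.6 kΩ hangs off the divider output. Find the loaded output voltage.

V_out ≈ 3.54 V

The load sits in parallel with R_g: R_g‖R_L = (3.90 × 18.6) / (3.90 + 18.6) = 3.224 kΩ.
V_out = 41.1 × 3.224 / (34.2 + 3.224) = 41.1 × 3.224/37.42 = 3.54 V.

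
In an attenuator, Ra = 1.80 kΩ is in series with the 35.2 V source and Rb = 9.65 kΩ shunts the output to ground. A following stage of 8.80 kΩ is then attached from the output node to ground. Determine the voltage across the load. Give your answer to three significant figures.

The load sits in parallel with Rb: Rb‖R_L = (9.65 × 8.80) / (9.65 + 8.80) = 4.603 kΩ.
V_out = 35.2 × 4.603 / (1.80 + 4.603) = 35.2 × 4.603/6.403 = 25.3 V.

V_out ≈ 25.3 V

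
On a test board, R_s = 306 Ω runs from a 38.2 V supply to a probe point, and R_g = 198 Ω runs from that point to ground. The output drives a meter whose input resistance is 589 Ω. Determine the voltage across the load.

The load sits in parallel with R_g: R_g‖R_L = (198 × 589) / (198 + 589) = 148.2 Ω.
V_out = 38.2 × 148.2 / (306 + 148.2) = 38.2 × 148.2/454.2 = 12.5 V.
(Unloaded it would have been 15.0 V.)

V_out ≈ 12.5 V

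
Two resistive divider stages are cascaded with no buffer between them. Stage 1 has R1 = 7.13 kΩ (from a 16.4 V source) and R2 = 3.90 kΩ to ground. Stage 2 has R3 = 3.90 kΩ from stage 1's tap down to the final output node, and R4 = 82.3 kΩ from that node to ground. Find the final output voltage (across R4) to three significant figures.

Stage 2 presents R3+R4 = 86.20 kΩ as a load on stage 1's tap.
Stage 1's lower leg becomes R2‖(R3+R4) = 3.731 kΩ, so V_mid = 16.4 × 3.731/10.86 = 5.634 V.
Stage 2 is itself unloaded: V_out = V_mid × R4/(R3+R4) = 5.634 × 82.3/86.20 = 5.38 V.

V_out ≈ 5.38 V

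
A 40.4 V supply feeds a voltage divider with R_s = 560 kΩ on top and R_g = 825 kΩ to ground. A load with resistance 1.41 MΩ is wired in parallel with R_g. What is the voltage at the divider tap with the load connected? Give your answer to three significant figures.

The load sits in parallel with R_g: R_g‖R_L = (825 × 1410) / (825 + 1410) = 520.5 kΩ.
V_out = 40.4 × 520.5 / (560 + 520.5) = 40.4 × 520.5/1080 = 19.5 V.

V_out ≈ 19.5 V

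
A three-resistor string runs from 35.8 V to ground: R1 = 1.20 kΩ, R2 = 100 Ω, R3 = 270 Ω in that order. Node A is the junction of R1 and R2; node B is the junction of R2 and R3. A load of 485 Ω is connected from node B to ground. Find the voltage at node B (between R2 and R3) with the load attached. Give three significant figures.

At node B, R3 is in parallel with the load: R3‖R_L = 173.4 Ω.
Below node A the resistance is R2 + (R3‖R_L) = 273.4 Ω, so V_A = 35.8 × 273.4/1473 = 6.644 V.
Then V_B = V_A × (R3‖R_L)/(R2 + R3‖R_L) = 6.644 × 173.4/273.4 = 4.21 V.

V ≈ 4.21 V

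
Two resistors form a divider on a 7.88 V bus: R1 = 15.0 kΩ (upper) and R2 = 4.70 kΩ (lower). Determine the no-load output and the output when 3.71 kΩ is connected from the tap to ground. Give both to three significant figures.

Open-circuit: V = 7.88 × 4.70/(15.0 + 4.70) = 1.88 V.
With the load, R2 becomes R2‖R_L = 2.073 kΩ, so V = 7.88 × 2.073/17.07 = 0.957 V.

Unloaded: 1.88 V; loaded: 0.957 V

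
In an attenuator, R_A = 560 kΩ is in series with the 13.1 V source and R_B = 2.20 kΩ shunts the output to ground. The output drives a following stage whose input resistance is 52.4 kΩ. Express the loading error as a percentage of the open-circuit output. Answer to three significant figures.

The divider's output (Thévenin) resistance is R_A‖R_B = 2.191 kΩ.
Fractional drop under load = R_th/(R_th + R_L) = 2.191 / (2.191 + 52.4) = 0.04014.
So the output falls by 4.01 %.

4.01 %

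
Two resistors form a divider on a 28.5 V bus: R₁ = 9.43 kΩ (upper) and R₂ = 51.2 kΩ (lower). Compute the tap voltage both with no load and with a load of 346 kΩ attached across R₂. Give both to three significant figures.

Open-circuit: V = 28.5 × 51.2/(9.43 + 51.2) = 24.1 V.
With the load, R₂ becomes R₂‖R_L = 44.60 kΩ, so V = 28.5 × 44.60/54.03 = 23.5 V.

Unloaded: 24.1 V; loaded: 23.5 V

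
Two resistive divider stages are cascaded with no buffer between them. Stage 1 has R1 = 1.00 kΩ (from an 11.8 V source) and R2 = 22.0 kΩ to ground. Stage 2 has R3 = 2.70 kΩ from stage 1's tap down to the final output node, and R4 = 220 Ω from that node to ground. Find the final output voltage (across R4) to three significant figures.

Stage 2 presents R3+R4 = 2920 Ω as a load on stage 1's tap.
Stage 1's lower leg becomes R2‖(R3+R4) = 2578 Ω, so V_mid = 11.8 × 2578/3578 = 8.502 V.
Stage 2 is itself unloaded: V_out = V_mid × R4/(R3+R4) = 8.502 × 220/2920 = 0.641 V.

V_out ≈ 0.641 V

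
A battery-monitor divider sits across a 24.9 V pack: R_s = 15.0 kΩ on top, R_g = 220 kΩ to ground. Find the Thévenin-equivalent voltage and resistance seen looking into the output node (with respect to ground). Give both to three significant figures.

V_th is the open-circuit tap voltage: 24.9 × 220/(15.0 + 220) = 23.3 V.
With the supply zeroed, R_s and R_g appear in parallel from the tap: R_th = R_s‖R_g = (15.0 × 220)/235.0 = 14.0 kΩ.

V_th = 23.3 V, R_th = 14.0 kΩ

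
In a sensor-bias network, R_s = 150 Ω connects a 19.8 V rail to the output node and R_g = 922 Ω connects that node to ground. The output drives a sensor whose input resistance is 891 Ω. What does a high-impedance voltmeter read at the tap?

V_out ≈ 14.9 V

The load sits in parallel with R_g: R_g‖R_L = (922 × 891) / (922 + 891) = 453.1 Ω.
V_out = 19.8 × 453.1 / (150 + 453.1) = 19.8 × 453.1/603.1 = 14.9 V.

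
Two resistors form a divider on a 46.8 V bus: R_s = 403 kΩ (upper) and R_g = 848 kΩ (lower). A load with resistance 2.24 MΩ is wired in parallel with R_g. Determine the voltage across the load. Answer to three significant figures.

V_out ≈ 28.3 V

The load sits in parallel with R_g: R_g‖R_L = (848 × 2240) / (848 + 2240) = 615.1 kΩ.
V_out = 46.8 × 615.1 / (403 + 615.1) = 46.8 × 615.1/1018 = 28.3 V.
(Unloaded it would have been 31.7 V.)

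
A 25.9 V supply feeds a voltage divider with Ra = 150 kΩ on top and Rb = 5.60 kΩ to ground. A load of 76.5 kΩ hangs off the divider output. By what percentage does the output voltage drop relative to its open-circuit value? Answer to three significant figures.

6.59 %

The divider's output (Thévenin) resistance is Ra‖Rb = 5.398 kΩ.
Fractional drop under load = R_th/(R_th + R_L) = 5.398 / (5.398 + 76.5) = 0.06592.
So the output falls by 6.59 %.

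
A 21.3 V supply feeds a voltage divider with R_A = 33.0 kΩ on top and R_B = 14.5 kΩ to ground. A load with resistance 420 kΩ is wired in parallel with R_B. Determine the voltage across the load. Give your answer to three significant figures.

The load sits in parallel with R_B: R_B‖R_L = (14.5 × 420) / (14.5 + 420) = 14.02 kΩ.
V_out = 21.3 × 14.02 / (33.0 + 14.02) = 21.3 × 14.02/47.02 = 6.35 V.
(Unloaded it would have been 6.50 V.)

V_out ≈ 6.35 V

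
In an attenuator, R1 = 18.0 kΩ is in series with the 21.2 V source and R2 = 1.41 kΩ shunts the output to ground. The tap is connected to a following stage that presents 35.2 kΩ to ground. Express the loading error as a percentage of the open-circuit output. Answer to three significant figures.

3.58 %

The divider's output (Thévenin) resistance is R1‖R2 = 1.308 kΩ.
Fractional drop under load = R_th/(R_th + R_L) = 1.308 / (1.308 + 35.2) = 0.03582.
So the output falls by 3.58 %.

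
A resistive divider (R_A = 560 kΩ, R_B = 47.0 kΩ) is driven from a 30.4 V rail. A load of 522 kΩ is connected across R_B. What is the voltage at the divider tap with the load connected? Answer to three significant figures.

The load sits in parallel with R_B: R_B‖R_L = (47.0 × 522) / (47.0 + 522) = 43.12 kΩ.
V_out = 30.4 × 43.12 / (560 + 43.12) = 30.4 × 43.12/603.1 = 2.17 V.
(Unloaded it would have been 2.35 V.)

V_out ≈ 2.17 V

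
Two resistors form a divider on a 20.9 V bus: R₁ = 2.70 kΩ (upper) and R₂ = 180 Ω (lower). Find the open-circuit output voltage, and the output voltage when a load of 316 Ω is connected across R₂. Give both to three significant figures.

Unloaded: 1.31 V; loaded: 0.852 V

Open-circuit: V = 20.9 × 180/(2700 + 180) = 1.31 V.
With the load, R₂ becomes R₂‖R_L = 114.7 Ω, so V = 20.9 × 114.7/2815 = 0.852 V.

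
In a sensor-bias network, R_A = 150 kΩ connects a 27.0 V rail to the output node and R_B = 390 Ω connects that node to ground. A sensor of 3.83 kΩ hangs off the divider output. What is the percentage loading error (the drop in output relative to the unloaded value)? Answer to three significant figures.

Unloaded V = 27.0 × 390/150400 = 0.070018 V.
Loaded: R_B‖R_L = 354.0 Ω, giving V = 27.0 × 354.0/150400 = 0.063562 V.
Drop = (0.070018 − 0.063562) / 0.070018 = 9.22 %.

9.22 %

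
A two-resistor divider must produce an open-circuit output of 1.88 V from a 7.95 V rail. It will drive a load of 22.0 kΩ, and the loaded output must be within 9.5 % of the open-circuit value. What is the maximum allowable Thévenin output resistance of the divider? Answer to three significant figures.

Loading drop = R_th/(R_th + R_L) ≤ 0.0950, so R_th ≤ R_L · ε/(1−ε) = 22.0 kΩ × 0.0950/0.9050 = 2.31 kΩ.
(Any R1, R2 with R2/(R1+R2) = 0.236 and R1‖R2 ≤ 2.31 kΩ will meet the spec.)

R_th ≤ 2.31 kΩ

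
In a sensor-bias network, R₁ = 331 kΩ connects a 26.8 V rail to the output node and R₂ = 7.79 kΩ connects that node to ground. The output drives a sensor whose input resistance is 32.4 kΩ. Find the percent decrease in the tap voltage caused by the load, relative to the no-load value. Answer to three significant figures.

Unloaded V = 26.8 × 7.79/338.8 = 0.6162 V.
Loaded: R₂‖R_L = 6.280 kΩ, giving V = 26.8 × 6.280/337.3 = 0.4990 V.
Drop = (0.6162 − 0.4990) / 0.6162 = 19.0 %.

19.0 %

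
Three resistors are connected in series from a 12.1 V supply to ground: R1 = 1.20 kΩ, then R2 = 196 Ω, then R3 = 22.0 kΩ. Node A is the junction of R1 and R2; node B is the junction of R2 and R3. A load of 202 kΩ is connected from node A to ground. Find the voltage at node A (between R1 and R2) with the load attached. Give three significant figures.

Below node A the series string R2+R3 = 22200 Ω sits in parallel with the 202000 Ω load: 20000 Ω.
V_A = 12.1 × 20000/(1200 + 20000) = 11.4 V.

V ≈ 11.4 V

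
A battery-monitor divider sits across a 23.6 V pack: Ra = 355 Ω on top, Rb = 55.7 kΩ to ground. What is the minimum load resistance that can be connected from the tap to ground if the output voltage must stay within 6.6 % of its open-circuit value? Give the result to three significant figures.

R_L(min) ≈ 4.99 kΩ

Output resistance R_th = Ra‖Rb = (355 × 55700)/56060 = 352.8 Ω.
The fractional drop is R_th/(R_th + R_L); requiring this ≤ 0.0660 gives R_L ≥ R_th(1/0.0660 − 1) = 352.8 × 14.15 = 4.99 kΩ.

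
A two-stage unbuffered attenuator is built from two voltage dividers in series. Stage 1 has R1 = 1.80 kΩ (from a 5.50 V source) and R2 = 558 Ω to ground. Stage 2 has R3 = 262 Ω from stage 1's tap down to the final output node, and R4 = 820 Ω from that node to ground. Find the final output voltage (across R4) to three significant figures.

Stage 2 presents R3+R4 = 1082 Ω as a load on stage 1's tap.
Stage 1's lower leg becomes R2‖(R3+R4) = 368.1 Ω, so V_mid = 5.50 × 368.1/2168 = 0.9339 V.
Stage 2 is itself unloaded: V_out = V_mid × R4/(R3+R4) = 0.9339 × 820/1082 = 0.708 V.

V_out ≈ 0.708 V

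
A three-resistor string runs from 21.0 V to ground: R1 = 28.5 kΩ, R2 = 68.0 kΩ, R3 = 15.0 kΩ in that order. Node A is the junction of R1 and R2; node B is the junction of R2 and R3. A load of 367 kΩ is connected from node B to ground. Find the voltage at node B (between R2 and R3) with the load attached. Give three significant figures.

At node B, R3 is in parallel with the load: R3‖R_L = 14.41 kΩ.
Below node A the resistance is R2 + (R3‖R_L) = 82.41 kΩ, so V_A = 21.0 × 82.41/110.9 = 15.60 V.
Then V_B = V_A × (R3‖R_L)/(R2 + R3‖R_L) = 15.60 × 14.41/82.41 = 2.73 V.

V ≈ 2.73 V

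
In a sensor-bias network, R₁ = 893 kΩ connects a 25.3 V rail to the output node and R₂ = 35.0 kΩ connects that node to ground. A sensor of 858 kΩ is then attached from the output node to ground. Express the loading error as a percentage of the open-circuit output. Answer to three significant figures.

3.78 %

The divider's output (Thévenin) resistance is R₁‖R₂ = 33.68 kΩ.
Fractional drop under load = R_th/(R_th + R_L) = 33.68 / (33.68 + 858) = 0.03777.
So the output falls by 3.78 %.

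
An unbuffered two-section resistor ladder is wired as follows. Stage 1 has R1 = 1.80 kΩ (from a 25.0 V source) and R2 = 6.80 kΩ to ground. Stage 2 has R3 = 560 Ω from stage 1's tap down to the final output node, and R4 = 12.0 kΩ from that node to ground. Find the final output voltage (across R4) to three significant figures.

Stage 2 presents R3+R4 = 12560 Ω as a load on stage 1's tap.
Stage 1's lower leg becomes R2‖(R3+R4) = 4412 Ω, so V_mid = 25.0 × 4412/6212 = 17.76 V.
Stage 2 is itself unloaded: V_out = V_mid × R4/(R3+R4) = 17.76 × 12000/12560 = 17.0 V.

V_out ≈ 17.0 V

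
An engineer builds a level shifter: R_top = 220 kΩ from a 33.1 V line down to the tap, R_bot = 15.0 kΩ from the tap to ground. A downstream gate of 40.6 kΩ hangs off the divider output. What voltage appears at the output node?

V_out ≈ 1.57 V

The load sits in parallel with R_bot: R_bot‖R_L = (15.0 × 40.6) / (15.0 + 40.6) = 10.95 kΩ.
V_out = 33.1 × 10.95 / (220 + 10.95) = 33.1 × 10.95/231.0 = 1.57 V.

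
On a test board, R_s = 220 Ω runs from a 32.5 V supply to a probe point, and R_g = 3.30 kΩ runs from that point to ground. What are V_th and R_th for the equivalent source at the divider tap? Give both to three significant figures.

V_th = 30.5 V, R_th = 206 Ω

V_th is the open-circuit tap voltage: 32.5 × 3300/(220 + 3300) = 30.5 V.
With the supply zeroed, R_s and R_g appear in parallel from the tap: R_th = R_s‖R_g = (220 × 3300)/3520 = 206 Ω.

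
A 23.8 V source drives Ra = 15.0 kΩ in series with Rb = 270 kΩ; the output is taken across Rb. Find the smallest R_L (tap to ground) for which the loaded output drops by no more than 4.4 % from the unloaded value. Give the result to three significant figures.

Output resistance R_th = Ra‖Rb = (15.0 × 270)/285.0 = 14.21 kΩ.
The fractional drop is R_th/(R_th + R_L); requiring this ≤ 0.0440 gives R_L ≥ R_th(1/0.0440 − 1) = 14.21 × 21.73 = 309 kΩ.

R_L(min) ≈ 309 kΩ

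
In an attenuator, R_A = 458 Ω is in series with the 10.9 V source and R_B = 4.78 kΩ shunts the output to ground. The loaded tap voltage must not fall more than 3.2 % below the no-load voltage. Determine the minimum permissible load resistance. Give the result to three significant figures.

R_L(min) ≈ 12.6 kΩ

Output resistance R_th = R_A‖R_B = (458 × 4780)/5238 = 418.0 Ω.
The fractional drop is R_th/(R_th + R_L); requiring this ≤ 0.0320 gives R_L ≥ R_th(1/0.0320 − 1) = 418.0 × 30.25 = 12.6 kΩ.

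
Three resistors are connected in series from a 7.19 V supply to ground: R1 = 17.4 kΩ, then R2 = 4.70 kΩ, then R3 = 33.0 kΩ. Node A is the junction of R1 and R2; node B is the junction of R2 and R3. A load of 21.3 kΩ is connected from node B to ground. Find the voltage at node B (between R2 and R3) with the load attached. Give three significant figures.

At node B, R3 is in parallel with the load: R3‖R_L = 12.94 kΩ.
Below node A the resistance is R2 + (R3‖R_L) = 17.64 kΩ, so V_A = 7.19 × 17.64/35.04 = 3.620 V.
Then V_B = V_A × (R3‖R_L)/(R2 + R3‖R_L) = 3.620 × 12.94/17.64 = 2.66 V.

V ≈ 2.66 V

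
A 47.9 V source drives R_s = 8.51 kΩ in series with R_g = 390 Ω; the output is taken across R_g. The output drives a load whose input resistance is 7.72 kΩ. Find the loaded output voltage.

V_out ≈ 2.00 V

The load sits in parallel with R_g: R_g‖R_L = (390 × 7720) / (390 + 7720) = 371.2 Ω.
V_out = 47.9 × 371.2 / (8510 + 371.2) = 47.9 × 371.2/8881 = 2.00 V.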